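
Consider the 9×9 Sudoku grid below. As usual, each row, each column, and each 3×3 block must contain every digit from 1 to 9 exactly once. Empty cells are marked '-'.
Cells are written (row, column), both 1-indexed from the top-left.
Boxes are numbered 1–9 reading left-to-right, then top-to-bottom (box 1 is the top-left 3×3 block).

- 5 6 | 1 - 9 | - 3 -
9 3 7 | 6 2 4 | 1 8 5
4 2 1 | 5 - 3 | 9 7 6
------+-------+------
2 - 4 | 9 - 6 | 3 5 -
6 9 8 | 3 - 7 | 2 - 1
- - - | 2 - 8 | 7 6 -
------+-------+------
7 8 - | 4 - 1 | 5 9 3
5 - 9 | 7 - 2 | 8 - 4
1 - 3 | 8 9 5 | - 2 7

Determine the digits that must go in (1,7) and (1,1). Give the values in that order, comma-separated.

4,8

For (1,7):
  Row 1 already contains {1, 3, 5, 6, 9}.
  Column 7 already contains {1, 2, 3, 5, 7, 8, 9}.
  Its 3×3 block (box 3) already contains {1, 3, 5, 6, 7, 8, 9}.
  The only value from 1–9 not eliminated is 4, so (1,7) = 4.
For (1,1):
  Row 1 already contains {1, 3, 5, 6, 9}.
  Column 1 already contains {1, 2, 4, 5, 6, 7, 9}.
  Its 3×3 block (box 1) already contains {1, 2, 3, 4, 5, 6, 7, 9}.
  The only value from 1–9 not eliminated is 8, so (1,1) = 8.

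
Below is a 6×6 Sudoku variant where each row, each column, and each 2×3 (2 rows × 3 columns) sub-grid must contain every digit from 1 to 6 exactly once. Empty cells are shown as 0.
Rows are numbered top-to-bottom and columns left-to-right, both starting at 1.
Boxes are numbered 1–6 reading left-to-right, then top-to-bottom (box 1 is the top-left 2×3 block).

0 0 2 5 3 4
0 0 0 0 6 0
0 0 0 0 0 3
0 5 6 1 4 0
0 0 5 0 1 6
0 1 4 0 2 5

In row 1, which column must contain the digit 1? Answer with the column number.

Consider where 1 can go in row 1.
R1C2 is out (column 2 already has a 1).
So the only cell in row 1 that can hold 1 is R1C1.
That is column 1.

1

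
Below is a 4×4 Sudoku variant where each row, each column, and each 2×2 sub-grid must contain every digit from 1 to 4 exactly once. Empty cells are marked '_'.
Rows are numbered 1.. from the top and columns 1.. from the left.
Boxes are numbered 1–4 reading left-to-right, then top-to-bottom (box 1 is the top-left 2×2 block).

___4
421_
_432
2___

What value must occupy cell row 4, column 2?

3

Cell row 4, column 2 itself could take any of {1, 3} by direct elimination.
Consider where 3 can go in box 3.
row 3, column 1 is out (row 3 already has a 3).
So the only cell in box 3 that can hold 3 is row 4, column 2.
Therefore row 4, column 2 = 3.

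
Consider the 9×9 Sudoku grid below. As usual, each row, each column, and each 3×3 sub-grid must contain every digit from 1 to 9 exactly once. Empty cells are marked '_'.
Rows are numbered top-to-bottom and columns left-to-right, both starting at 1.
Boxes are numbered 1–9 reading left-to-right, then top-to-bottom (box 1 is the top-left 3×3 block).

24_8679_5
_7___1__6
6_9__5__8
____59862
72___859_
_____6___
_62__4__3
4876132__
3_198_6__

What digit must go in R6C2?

9

Cell R6C2 itself could take any of {1, 3, 5, 9} by direct elimination.
Consider where 9 can go in column 2.
R3C2 is out (row 3 already has a 9).
R4C2 is out (row 4 already has a 9).
R9C2 is out (row 9 already has a 9).
So the only cell in column 2 that can hold 9 is R6C2.
Therefore R6C2 = 9.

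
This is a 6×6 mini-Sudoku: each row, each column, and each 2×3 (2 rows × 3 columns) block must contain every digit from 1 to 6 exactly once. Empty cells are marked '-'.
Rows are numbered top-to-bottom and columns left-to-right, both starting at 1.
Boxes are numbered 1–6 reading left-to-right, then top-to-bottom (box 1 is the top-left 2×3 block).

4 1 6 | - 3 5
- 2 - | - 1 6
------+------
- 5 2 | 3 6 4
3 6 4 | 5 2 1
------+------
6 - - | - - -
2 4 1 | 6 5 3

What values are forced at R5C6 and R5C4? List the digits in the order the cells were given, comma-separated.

2,1

For R5C6:
  Row 5 already contains {6}.
  Column 6 already contains {1, 3, 4, 5, 6}.
  Its 2×3 block (box 6) already contains {3, 5, 6}.
  The only value from 1–6 not eliminated is 2, so R5C6 = 2.
For R5C4:
  Consider where 1 can go in row 5.
  R5C2 is out (column 2 already has a 1).
  R5C3 is out (column 3 already has a 1).
  R5C5 is out (column 5 already has a 1).
  R5C6 is out (column 6 already has a 1).
  So the only cell in row 5 that can hold 1 is R5C4.
  So R5C4 = 1.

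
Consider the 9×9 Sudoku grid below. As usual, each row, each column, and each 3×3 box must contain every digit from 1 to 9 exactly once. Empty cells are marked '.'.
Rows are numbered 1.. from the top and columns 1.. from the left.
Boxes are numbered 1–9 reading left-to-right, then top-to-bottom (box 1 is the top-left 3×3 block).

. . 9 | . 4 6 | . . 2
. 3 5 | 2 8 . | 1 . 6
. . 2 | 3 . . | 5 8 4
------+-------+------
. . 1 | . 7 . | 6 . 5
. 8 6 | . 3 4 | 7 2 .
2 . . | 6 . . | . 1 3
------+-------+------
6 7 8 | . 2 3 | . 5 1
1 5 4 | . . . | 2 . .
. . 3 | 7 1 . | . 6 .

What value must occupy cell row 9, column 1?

9

Row 9 already contains {1, 3, 6, 7}.
Column 1 already contains {1, 2, 6}.
Its 3×3 block (box 7) already contains {1, 3, 4, 5, 6, 7, 8}.
The only value from 1–9 not eliminated is 9, so row 9, column 1 = 9.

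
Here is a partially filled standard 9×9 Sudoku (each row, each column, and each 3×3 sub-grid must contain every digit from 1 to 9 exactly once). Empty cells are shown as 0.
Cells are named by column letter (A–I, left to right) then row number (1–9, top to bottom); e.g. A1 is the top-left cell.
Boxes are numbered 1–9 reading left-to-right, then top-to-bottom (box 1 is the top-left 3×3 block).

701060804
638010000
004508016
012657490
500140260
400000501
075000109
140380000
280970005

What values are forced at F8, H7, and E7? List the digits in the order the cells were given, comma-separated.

For F8:
  Consider where 5 can go in row 8.
  C8 is out (column C already has a 5).
  G8 is out (column G already has a 5).
  H8 is out (box 9 already has a 5).
  I8 is out (column I already has a 5).
  So the only cell in row 8 that can hold 5 is F8.
  So F8 = 5.
For H7:
  Consider where 8 can go in row 7.
  A7 is out (box 7 already has a 8).
  D7 is out (box 8 already has a 8).
  E7 is out (column E already has a 8).
  F7 is out (column F already has a 8).
  So the only cell in row 7 that can hold 8 is H7.
  So H7 = 8.
For E7:
  Row 7 already contains {1, 5, 7, 9}.
  Column E already contains {1, 4, 5, 6, 7, 8}.
  Its 3×3 block (box 8) already contains {3, 7, 8, 9}.
  The only value from 1–9 not eliminated is 2, so E7 = 2.

5,8,2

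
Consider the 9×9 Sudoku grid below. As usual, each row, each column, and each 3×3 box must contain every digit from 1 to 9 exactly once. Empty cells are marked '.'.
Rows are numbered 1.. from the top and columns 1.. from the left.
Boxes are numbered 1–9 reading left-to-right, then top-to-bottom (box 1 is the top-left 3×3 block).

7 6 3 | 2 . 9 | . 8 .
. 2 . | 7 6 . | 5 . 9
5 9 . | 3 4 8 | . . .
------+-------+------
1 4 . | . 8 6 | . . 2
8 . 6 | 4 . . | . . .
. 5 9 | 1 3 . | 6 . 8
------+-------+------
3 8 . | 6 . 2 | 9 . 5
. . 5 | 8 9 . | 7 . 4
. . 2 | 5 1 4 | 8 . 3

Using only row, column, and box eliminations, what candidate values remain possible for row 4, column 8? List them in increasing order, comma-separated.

Row 4 already contains {1, 2, 4, 6, 8}.
Column 8 already contains {8}.
Its 3×3 block (box 6) already contains {2, 6, 8}.
Removing those from 1–9 leaves {3, 5, 7, 9} as the candidates for row 4, column 8.

3,5,7,9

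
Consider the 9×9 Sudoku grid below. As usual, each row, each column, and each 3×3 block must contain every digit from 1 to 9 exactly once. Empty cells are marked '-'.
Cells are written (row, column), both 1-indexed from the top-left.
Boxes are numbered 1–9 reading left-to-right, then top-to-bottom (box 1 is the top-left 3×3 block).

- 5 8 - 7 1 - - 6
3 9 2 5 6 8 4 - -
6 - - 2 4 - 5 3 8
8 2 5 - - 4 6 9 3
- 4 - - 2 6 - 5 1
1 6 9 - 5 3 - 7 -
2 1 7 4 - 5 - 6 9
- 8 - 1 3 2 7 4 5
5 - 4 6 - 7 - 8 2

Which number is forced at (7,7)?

Row 7 already contains {1, 2, 4, 5, 6, 7, 9}.
Column 7 already contains {4, 5, 6, 7}.
Its 3×3 block (box 9) already contains {2, 4, 5, 6, 7, 8, 9}.
The only value from 1–9 not eliminated is 3, so (7,7) = 3.

3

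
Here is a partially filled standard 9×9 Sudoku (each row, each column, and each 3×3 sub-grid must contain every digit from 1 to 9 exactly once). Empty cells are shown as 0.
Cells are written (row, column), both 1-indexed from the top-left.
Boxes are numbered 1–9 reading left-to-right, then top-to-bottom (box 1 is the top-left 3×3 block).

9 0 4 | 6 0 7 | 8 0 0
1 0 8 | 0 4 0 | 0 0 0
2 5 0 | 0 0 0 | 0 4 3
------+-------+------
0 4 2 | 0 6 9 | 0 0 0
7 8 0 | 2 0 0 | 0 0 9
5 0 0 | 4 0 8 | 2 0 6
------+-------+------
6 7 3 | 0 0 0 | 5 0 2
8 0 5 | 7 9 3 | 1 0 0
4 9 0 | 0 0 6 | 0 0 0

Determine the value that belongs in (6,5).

7

Cell (6,5) itself could take any of {1, 3, 7} by direct elimination.
Consider where 7 can go in box 5.
(4,4) is out (column 4 already has a 7).
(5,5) is out (row 5 already has a 7).
(5,6) is out (row 5 already has a 7).
So the only cell in box 5 that can hold 7 is (6,5).
Therefore (6,5) = 7.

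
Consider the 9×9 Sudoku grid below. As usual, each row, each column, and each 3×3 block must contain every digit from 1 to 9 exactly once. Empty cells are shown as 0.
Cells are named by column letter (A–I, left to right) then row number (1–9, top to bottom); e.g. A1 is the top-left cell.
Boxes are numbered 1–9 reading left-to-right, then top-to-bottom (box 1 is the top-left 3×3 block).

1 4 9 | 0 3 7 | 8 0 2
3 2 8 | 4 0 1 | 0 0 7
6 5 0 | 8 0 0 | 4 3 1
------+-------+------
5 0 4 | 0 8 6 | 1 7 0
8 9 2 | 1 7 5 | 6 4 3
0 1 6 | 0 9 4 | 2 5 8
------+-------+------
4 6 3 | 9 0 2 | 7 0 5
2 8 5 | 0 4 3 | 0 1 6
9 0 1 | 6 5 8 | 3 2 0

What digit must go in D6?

3

Row 6 already contains {1, 2, 4, 5, 6, 8, 9}.
Column D already contains {1, 4, 6, 8, 9}.
Its 3×3 block (box 5) already contains {1, 4, 5, 6, 7, 8, 9}.
The only value from 1–9 not eliminated is 3, so D6 = 3.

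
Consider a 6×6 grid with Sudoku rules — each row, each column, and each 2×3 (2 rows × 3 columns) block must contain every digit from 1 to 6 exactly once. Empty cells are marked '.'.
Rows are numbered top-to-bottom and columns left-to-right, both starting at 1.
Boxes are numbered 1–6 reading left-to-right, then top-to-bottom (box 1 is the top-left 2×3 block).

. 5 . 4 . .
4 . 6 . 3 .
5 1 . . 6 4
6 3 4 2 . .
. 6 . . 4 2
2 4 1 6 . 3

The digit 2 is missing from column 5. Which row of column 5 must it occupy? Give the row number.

Consider where 2 can go in column 5.
R4C5 is out (row 4 already has a 2).
R6C5 is out (row 6 already has a 2).
So the only cell in column 5 that can hold 2 is R1C5.
That is row 1.

1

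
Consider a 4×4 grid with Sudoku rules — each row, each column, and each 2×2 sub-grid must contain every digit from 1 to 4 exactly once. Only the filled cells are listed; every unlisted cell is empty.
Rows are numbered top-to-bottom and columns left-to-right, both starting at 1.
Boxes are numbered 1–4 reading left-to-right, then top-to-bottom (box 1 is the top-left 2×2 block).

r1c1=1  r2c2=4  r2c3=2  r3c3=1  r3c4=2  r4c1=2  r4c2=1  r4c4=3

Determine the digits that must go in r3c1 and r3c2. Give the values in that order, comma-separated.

4,3

For r3c1:
  Consider where 4 can go in column 1.
  r2c1 is out (row 2 already has a 4).
  So the only cell in column 1 that can hold 4 is r3c1.
  So r3c1 = 4.
For r3c2:
  Row 3 already contains {1, 2}.
  Column 2 already contains {1, 4}.
  Its 2×2 block (box 3) already contains {1, 2}.
  The only value from 1–4 not eliminated is 3, so r3c2 = 3.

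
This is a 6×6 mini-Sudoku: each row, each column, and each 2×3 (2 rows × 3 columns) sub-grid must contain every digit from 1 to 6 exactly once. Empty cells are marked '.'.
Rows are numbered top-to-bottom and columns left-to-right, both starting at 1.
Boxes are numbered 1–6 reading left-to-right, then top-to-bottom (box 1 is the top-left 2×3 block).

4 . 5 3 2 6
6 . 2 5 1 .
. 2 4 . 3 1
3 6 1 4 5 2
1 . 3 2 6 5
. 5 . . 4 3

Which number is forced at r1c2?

1

Row 1 already contains {2, 3, 4, 5, 6}.
Column 2 already contains {2, 5, 6}.
Its 2×3 block (box 1) already contains {2, 4, 5, 6}.
The only value from 1–6 not eliminated is 1, so r1c2 = 1.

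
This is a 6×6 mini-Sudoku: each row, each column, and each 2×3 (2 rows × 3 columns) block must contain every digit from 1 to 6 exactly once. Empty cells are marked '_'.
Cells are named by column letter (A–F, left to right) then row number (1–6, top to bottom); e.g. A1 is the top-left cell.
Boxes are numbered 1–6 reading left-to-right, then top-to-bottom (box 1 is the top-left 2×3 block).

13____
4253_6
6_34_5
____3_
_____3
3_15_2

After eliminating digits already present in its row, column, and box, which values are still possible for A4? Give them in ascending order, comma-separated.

2,5

Row 4 already contains {3}.
Column A already contains {1, 3, 4, 6}.
Its 2×3 block (box 3) already contains {3, 6}.
Removing those from 1–6 leaves {2, 5} as the candidates for A4.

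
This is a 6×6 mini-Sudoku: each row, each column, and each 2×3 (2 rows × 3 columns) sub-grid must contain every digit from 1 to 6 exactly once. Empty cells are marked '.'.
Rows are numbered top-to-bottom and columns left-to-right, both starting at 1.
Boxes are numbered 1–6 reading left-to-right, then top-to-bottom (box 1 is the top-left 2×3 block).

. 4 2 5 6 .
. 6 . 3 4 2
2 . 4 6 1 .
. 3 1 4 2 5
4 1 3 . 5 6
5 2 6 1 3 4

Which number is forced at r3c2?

5

Row 3 already contains {1, 2, 4, 6}.
Column 2 already contains {1, 2, 3, 4, 6}.
Its 2×3 block (box 3) already contains {1, 2, 3, 4}.
The only value from 1–6 not eliminated is 5, so r3c2 = 5.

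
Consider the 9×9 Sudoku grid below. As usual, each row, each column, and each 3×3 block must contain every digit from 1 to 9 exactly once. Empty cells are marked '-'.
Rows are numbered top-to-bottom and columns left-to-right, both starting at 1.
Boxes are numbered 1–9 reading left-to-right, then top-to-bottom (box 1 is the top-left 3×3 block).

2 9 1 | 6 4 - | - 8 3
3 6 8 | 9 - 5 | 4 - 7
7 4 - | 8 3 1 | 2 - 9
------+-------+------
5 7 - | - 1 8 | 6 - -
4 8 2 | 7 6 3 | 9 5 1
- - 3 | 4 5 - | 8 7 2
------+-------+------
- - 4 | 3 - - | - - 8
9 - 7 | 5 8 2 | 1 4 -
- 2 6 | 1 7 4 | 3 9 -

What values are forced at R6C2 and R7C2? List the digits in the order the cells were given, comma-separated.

For R6C2:
  Row 6 already contains {2, 3, 4, 5, 7, 8}.
  Column 2 already contains {2, 4, 6, 7, 8, 9}.
  Its 3×3 block (box 4) already contains {2, 3, 4, 5, 7, 8}.
  The only value from 1–9 not eliminated is 1, so R6C2 = 1.
For R7C2:
  Consider where 5 can go in box 7.
  R7C1 is out (column 1 already has a 5).
  R8C2 is out (row 8 already has a 5).
  R9C1 is out (column 1 already has a 5).
  So the only cell in box 7 that can hold 5 is R7C2.
  So R7C2 = 5.

1,5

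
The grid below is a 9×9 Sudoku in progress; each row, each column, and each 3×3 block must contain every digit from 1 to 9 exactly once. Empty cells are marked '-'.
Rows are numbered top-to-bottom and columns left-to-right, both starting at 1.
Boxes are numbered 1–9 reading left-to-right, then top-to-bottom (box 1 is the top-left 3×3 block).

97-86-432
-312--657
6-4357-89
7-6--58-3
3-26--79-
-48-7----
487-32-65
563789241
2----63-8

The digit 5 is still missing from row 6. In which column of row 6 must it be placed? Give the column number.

Consider where 5 can go in row 6.
R6C1 is out (column 1 already has a 5).
R6C4 is out (box 5 already has a 5).
R6C6 is out (column 6 already has a 5).
R6C8 is out (column 8 already has a 5).
R6C9 is out (column 9 already has a 5).
So the only cell in row 6 that can hold 5 is R6C7.
That is column 7.

7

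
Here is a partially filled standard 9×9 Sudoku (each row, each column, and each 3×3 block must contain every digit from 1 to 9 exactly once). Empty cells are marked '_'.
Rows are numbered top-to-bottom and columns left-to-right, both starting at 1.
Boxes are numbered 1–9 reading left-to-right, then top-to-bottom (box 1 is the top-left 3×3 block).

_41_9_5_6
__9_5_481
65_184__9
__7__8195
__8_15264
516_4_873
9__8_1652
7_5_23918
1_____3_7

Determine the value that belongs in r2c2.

Cell r2c2 itself could take any of {2, 3, 7} by direct elimination.
Consider where 7 can go in box 1.
r1c1 is out (column 1 already has a 7).
r2c1 is out (column 1 already has a 7).
r3c3 is out (column 3 already has a 7).
So the only cell in box 1 that can hold 7 is r2c2.
Therefore r2c2 = 7.

7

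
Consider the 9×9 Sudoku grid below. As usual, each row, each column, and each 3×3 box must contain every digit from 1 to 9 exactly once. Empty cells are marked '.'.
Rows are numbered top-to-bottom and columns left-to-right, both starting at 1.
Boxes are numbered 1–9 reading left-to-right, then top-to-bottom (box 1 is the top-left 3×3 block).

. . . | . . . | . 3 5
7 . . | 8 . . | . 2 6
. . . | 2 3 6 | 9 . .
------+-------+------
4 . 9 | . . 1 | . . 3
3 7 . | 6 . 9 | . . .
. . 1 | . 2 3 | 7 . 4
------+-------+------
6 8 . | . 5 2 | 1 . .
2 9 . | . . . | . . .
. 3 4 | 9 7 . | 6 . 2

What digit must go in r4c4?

Cell r4c4 itself could take any of {5, 7} by direct elimination.
Consider where 7 can go in row 4.
r4c2 is out (column 2 already has a 7).
r4c5 is out (column 5 already has a 7).
r4c7 is out (column 7 already has a 7).
r4c8 is out (box 6 already has a 7).
So the only cell in row 4 that can hold 7 is r4c4.
Therefore r4c4 = 7.

7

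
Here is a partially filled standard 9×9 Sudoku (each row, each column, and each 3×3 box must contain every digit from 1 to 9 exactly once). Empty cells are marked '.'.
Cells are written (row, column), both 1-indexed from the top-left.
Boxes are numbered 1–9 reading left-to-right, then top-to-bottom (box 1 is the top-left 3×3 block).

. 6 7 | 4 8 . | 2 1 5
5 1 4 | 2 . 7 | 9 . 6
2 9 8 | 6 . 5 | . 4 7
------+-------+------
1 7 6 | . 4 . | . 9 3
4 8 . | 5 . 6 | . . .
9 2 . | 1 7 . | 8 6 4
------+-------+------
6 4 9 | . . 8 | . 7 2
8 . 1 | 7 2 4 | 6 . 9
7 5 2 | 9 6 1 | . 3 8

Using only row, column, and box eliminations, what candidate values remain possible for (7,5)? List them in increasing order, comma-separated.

Row 7 already contains {2, 4, 6, 7, 8, 9}.
Column 5 already contains {2, 4, 6, 7, 8}.
Its 3×3 block (box 8) already contains {1, 2, 4, 6, 7, 8, 9}.
Removing those from 1–9 leaves {3, 5} as the candidates for (7,5).

3,5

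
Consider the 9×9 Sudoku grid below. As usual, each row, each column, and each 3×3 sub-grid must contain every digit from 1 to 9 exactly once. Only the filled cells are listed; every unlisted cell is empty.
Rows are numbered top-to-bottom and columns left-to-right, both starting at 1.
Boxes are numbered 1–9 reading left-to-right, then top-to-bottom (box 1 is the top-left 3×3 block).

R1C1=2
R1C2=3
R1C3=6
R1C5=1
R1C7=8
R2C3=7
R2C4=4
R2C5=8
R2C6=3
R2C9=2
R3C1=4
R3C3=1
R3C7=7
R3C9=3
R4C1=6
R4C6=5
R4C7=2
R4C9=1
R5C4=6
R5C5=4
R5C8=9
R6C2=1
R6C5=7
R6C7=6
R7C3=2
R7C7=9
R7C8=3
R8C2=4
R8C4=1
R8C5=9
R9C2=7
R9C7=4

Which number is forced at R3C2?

8

Cell R3C2 itself could take any of {5, 8, 9} by direct elimination.
Consider where 8 can go in box 1.
R2C1 is out (row 2 already has a 8).
R2C2 is out (row 2 already has a 8).
So the only cell in box 1 that can hold 8 is R3C2.
Therefore R3C2 = 8.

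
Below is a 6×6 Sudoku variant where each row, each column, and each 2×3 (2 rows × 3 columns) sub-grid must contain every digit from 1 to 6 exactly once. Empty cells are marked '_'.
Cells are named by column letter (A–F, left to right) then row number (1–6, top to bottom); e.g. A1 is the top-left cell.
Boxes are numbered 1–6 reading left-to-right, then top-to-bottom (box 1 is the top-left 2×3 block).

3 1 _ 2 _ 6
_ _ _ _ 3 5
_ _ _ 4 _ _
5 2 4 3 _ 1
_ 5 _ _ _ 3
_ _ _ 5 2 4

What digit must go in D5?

Cell D5 itself could take any of {1, 6} by direct elimination.
Consider where 6 can go in column D.
D2 is out (box 2 already has a 6).
So the only cell in column D that can hold 6 is D5.
Therefore D5 = 6.

6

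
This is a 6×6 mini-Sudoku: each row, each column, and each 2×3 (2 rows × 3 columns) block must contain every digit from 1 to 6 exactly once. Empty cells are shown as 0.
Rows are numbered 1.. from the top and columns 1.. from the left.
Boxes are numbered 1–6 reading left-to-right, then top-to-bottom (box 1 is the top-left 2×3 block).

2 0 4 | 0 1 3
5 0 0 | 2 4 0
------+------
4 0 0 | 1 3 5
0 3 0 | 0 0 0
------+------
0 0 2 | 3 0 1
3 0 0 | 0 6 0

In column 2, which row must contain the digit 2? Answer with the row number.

Consider where 2 can go in column 2.
row 1, column 2 is out (row 1 already has a 2).
row 2, column 2 is out (row 2 already has a 2).
row 5, column 2 is out (row 5 already has a 2).
row 6, column 2 is out (box 5 already has a 2).
So the only cell in column 2 that can hold 2 is row 3, column 2.
That is row 3.

3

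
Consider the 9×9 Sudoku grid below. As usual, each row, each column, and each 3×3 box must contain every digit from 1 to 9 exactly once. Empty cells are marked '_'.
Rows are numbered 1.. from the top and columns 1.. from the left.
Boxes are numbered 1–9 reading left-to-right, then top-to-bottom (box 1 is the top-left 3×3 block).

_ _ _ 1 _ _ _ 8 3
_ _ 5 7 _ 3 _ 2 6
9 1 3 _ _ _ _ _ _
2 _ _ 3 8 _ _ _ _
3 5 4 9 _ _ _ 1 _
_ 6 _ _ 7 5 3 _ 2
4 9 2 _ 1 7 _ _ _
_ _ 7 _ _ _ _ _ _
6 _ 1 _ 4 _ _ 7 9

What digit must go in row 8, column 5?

Cell row 8, column 5 itself could take any of {2, 3, 5, 6, 9} by direct elimination.
Consider where 3 can go in column 5.
row 1, column 5 is out (row 1 already has a 3).
row 2, column 5 is out (row 2 already has a 3).
row 3, column 5 is out (row 3 already has a 3).
row 5, column 5 is out (row 5 already has a 3).
So the only cell in column 5 that can hold 3 is row 8, column 5.
Therefore row 8, column 5 = 3.

3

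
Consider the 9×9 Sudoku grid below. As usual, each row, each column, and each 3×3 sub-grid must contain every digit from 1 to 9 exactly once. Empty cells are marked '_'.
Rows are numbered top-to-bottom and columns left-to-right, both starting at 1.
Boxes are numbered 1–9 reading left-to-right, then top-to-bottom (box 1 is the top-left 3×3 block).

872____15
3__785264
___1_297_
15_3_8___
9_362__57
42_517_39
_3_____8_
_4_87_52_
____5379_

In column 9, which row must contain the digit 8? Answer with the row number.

Consider where 8 can go in column 9.
R4C9 is out (row 4 already has a 8).
R7C9 is out (row 7 already has a 8).
R8C9 is out (row 8 already has a 8).
R9C9 is out (box 9 already has a 8).
So the only cell in column 9 that can hold 8 is R3C9.
That is row 3.

3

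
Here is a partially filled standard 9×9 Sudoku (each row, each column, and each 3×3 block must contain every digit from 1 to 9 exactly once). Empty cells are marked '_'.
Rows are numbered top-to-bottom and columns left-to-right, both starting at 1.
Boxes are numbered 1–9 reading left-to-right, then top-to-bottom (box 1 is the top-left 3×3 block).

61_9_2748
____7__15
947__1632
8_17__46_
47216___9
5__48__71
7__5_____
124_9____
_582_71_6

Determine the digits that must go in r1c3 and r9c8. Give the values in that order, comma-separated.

5,9

For r1c3:
  Consider where 5 can go in column 3.
  r2c3 is out (row 2 already has a 5).
  r6c3 is out (row 6 already has a 5).
  r7c3 is out (row 7 already has a 5).
  So the only cell in column 3 that can hold 5 is r1c3.
  So r1c3 = 5.
For r9c8:
  Row 9 already contains {1, 2, 5, 6, 7, 8}.
  Column 8 already contains {1, 3, 4, 6, 7}.
  Its 3×3 block (box 9) already contains {1, 6}.
  The only value from 1–9 not eliminated is 9, so r9c8 = 9.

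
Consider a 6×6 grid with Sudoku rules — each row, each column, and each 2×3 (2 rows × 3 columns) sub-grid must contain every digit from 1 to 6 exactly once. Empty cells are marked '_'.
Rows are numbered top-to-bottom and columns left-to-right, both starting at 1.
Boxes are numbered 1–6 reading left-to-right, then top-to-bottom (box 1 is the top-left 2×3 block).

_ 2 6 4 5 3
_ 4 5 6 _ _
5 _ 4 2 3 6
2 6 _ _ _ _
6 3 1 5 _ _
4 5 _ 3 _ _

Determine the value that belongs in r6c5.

Cell r6c5 itself could take any of {1, 2, 6} by direct elimination.
Consider where 6 can go in box 6.
r5c5 is out (row 5 already has a 6).
r5c6 is out (row 5 already has a 6).
r6c6 is out (column 6 already has a 6).
So the only cell in box 6 that can hold 6 is r6c5.
Therefore r6c5 = 6.

6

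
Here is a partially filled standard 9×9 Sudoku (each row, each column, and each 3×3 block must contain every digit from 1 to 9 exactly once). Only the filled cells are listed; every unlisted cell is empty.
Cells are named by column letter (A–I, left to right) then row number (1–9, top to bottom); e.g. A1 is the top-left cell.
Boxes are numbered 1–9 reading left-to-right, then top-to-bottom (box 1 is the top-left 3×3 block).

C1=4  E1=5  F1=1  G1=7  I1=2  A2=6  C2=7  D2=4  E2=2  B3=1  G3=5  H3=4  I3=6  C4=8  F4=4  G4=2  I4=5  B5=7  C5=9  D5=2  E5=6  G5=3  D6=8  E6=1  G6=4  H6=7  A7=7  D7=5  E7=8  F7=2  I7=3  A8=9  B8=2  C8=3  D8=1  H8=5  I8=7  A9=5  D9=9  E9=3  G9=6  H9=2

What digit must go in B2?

Cell B2 itself could take any of {3, 5, 8, 9} by direct elimination.
Consider where 5 can go in box 1.
A1 is out (row 1 already has a 5).
B1 is out (row 1 already has a 5).
A3 is out (row 3 already has a 5).
C3 is out (row 3 already has a 5).
So the only cell in box 1 that can hold 5 is B2.
Therefore B2 = 5.

5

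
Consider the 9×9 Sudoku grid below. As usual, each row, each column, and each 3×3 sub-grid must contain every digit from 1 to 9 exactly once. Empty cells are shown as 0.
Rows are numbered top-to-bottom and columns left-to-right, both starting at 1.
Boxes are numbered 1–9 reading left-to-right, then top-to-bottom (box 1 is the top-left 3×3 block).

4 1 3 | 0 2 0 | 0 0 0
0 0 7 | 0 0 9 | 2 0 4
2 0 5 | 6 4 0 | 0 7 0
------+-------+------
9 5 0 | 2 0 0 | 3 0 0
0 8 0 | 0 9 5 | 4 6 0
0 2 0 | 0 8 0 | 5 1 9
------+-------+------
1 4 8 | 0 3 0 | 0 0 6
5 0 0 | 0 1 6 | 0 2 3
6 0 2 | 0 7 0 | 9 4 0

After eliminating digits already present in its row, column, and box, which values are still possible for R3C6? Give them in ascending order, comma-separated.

Row 3 already contains {2, 4, 5, 6, 7}.
Column 6 already contains {5, 6, 9}.
Its 3×3 block (box 2) already contains {2, 4, 6, 9}.
Removing those from 1–9 leaves {1, 3, 8} as the candidates for R3C6.

1,3,8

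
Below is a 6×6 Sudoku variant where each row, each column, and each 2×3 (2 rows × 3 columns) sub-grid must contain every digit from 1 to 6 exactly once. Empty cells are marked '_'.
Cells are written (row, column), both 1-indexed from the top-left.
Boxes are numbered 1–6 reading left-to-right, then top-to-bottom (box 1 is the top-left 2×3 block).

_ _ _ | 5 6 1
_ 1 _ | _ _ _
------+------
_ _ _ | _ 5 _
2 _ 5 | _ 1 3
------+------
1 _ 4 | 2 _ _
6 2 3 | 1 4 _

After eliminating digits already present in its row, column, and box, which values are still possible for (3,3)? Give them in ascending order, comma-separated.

1,6

Row 3 already contains {5}.
Column 3 already contains {3, 4, 5}.
Its 2×3 block (box 3) already contains {2, 5}.
Removing those from 1–6 leaves {1, 6} as the candidates for (3,3).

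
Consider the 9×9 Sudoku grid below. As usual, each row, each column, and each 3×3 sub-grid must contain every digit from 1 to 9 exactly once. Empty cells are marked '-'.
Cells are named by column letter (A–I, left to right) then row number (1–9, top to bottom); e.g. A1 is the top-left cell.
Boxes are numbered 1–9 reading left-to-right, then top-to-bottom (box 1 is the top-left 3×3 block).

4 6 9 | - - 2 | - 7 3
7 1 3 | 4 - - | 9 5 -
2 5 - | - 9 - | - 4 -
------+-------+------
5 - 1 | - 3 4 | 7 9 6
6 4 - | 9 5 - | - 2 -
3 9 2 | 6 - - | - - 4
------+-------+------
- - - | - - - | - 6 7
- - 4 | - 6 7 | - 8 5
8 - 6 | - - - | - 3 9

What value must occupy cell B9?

Cell B9 itself could take any of {2, 7} by direct elimination.
Consider where 7 can go in box 7.
A7 is out (row 7 already has a 7).
B7 is out (row 7 already has a 7).
C7 is out (row 7 already has a 7).
A8 is out (row 8 already has a 7).
B8 is out (row 8 already has a 7).
So the only cell in box 7 that can hold 7 is B9.
Therefore B9 = 7.

7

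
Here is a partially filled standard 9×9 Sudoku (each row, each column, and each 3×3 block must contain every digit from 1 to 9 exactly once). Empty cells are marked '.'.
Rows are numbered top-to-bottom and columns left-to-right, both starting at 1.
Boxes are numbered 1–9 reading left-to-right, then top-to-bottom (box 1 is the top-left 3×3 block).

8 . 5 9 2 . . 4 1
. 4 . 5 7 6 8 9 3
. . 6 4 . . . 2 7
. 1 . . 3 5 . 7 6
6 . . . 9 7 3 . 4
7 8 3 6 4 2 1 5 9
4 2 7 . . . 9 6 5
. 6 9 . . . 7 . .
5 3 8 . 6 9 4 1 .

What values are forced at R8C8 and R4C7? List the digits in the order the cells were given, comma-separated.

3,2

For R8C8:
  Consider where 3 can go in column 8.
  R5C8 is out (row 5 already has a 3).
  So the only cell in column 8 that can hold 3 is R8C8.
  So R8C8 = 3.
For R4C7:
  Row 4 already contains {1, 3, 5, 6, 7}.
  Column 7 already contains {1, 3, 4, 7, 8, 9}.
  Its 3×3 block (box 6) already contains {1, 3, 4, 5, 6, 7, 9}.
  The only value from 1–9 not eliminated is 2, so R4C7 = 2.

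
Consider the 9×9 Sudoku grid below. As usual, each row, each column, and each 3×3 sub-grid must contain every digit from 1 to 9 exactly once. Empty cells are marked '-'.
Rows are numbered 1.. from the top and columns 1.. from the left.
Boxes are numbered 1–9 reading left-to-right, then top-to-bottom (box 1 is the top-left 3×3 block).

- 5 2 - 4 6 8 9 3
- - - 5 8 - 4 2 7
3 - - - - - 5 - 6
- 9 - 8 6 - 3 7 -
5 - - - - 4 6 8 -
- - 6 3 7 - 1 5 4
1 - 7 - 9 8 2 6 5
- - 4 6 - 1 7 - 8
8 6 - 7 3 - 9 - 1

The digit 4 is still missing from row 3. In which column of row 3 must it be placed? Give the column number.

2

Consider where 4 can go in row 3.
row 3, column 3 is out (column 3 already has a 4).
row 3, column 4 is out (box 2 already has a 4).
row 3, column 5 is out (column 5 already has a 4).
row 3, column 6 is out (column 6 already has a 4).
row 3, column 8 is out (box 3 already has a 4).
So the only cell in row 3 that can hold 4 is row 3, column 2.
That is column 2.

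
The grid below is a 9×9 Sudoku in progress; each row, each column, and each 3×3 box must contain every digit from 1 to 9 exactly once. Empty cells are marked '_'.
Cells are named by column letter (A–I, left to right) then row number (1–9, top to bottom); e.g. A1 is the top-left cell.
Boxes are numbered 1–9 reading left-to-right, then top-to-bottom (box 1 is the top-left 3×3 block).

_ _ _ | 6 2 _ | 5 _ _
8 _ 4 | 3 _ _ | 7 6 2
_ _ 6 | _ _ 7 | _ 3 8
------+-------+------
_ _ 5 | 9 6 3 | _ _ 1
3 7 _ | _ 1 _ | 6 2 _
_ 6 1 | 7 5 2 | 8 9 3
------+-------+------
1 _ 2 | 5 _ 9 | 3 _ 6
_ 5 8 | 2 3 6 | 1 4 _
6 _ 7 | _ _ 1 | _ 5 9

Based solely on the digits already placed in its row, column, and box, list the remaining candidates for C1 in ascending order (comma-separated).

Row 1 already contains {2, 5, 6}.
Column C already contains {1, 2, 4, 5, 6, 7, 8}.
Its 3×3 block (box 1) already contains {4, 6, 8}.
Removing those from 1–9 leaves {3, 9} as the candidates for C1.

3,9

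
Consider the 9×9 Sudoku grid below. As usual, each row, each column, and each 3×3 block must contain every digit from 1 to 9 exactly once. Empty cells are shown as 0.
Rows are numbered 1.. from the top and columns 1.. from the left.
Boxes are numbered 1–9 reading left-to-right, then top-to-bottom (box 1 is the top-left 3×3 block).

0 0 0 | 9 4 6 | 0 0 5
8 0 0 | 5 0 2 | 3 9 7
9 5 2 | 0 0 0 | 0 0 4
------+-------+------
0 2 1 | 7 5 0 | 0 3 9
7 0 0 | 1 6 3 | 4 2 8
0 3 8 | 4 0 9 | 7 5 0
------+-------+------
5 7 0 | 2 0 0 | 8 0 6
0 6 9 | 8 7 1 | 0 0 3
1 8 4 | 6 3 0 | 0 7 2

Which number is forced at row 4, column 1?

Cell row 4, column 1 itself could take any of {4, 6} by direct elimination.
Consider where 4 can go in row 4.
row 4, column 6 is out (box 5 already has a 4).
row 4, column 7 is out (column 7 already has a 4).
So the only cell in row 4 that can hold 4 is row 4, column 1.
Therefore row 4, column 1 = 4.

4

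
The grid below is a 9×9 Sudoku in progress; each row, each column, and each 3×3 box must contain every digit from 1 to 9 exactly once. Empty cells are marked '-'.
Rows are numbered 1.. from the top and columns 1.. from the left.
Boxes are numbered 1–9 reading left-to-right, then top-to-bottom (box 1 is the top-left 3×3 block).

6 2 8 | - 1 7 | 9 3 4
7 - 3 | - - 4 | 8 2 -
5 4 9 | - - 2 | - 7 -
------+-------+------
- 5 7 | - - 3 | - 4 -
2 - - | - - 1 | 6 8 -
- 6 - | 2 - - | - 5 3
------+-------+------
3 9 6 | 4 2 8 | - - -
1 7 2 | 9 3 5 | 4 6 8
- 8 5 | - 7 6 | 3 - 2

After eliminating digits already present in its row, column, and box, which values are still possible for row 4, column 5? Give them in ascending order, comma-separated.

6,8,9

Row 4 already contains {3, 4, 5, 7}.
Column 5 already contains {1, 2, 3, 7}.
Its 3×3 block (box 5) already contains {1, 2, 3}.
Removing those from 1–9 leaves {6, 8, 9} as the candidates for row 4, column 5.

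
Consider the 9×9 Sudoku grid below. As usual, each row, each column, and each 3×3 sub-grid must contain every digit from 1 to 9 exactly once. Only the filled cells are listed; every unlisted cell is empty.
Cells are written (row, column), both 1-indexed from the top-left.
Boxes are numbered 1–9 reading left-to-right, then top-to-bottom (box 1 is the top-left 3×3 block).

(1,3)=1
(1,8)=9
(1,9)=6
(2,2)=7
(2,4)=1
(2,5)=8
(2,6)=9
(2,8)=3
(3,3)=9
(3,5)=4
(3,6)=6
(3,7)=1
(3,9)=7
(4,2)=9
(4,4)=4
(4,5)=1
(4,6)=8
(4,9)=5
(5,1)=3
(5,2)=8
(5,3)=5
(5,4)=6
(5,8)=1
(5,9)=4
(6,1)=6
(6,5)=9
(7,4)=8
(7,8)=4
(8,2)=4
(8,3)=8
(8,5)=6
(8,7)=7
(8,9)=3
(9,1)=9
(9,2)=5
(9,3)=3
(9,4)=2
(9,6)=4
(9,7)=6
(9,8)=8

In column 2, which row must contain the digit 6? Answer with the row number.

7

Consider where 6 can go in column 2.
(1,2) is out (row 1 already has a 6).
(3,2) is out (row 3 already has a 6).
(6,2) is out (row 6 already has a 6).
So the only cell in column 2 that can hold 6 is (7,2).
That is row 7.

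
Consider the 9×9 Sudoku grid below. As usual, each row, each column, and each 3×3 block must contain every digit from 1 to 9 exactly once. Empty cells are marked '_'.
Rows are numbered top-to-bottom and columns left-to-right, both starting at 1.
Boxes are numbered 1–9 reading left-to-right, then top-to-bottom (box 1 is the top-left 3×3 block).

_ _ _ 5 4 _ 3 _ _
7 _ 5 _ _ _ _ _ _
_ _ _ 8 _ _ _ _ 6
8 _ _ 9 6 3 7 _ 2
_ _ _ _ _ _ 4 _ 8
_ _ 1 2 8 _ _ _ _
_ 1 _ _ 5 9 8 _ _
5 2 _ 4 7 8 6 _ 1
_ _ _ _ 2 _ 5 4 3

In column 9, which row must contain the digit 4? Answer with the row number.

Consider where 4 can go in column 9.
R1C9 is out (row 1 already has a 4).
R6C9 is out (box 6 already has a 4).
R7C9 is out (box 9 already has a 4).
So the only cell in column 9 that can hold 4 is R2C9.
That is row 2.

2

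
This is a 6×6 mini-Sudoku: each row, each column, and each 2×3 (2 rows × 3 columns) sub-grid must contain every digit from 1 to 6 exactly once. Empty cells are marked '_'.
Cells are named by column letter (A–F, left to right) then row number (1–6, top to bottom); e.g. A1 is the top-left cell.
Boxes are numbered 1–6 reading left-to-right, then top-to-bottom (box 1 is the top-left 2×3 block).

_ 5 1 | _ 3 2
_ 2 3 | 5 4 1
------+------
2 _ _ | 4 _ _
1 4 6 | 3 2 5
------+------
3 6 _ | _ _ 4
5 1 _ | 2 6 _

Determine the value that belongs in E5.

Cell E5 itself could take any of {1, 5} by direct elimination.
Consider where 5 can go in column E.
E3 is out (box 4 already has a 5).
So the only cell in column E that can hold 5 is E5.
Therefore E5 = 5.

5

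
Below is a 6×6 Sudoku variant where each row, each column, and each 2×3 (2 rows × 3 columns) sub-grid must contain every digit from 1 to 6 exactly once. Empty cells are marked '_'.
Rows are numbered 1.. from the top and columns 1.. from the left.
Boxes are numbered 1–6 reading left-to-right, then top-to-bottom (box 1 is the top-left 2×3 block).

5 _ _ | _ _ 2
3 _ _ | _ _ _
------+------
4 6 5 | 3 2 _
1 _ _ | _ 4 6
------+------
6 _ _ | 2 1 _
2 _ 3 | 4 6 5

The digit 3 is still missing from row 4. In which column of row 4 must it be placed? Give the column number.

2

Consider where 3 can go in row 4.
row 4, column 3 is out (column 3 already has a 3).
row 4, column 4 is out (column 4 already has a 3).
So the only cell in row 4 that can hold 3 is row 4, column 2.
That is column 2.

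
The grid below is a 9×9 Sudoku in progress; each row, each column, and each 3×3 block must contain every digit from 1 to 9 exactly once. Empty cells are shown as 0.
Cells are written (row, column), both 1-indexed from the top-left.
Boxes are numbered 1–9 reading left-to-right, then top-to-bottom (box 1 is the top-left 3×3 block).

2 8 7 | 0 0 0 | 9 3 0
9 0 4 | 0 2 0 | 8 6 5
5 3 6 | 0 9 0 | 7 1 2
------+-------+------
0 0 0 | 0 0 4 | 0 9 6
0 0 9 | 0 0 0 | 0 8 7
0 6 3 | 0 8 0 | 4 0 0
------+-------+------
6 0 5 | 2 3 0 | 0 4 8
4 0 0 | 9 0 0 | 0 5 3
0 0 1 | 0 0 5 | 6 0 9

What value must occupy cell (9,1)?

Cell (9,1) itself could take any of {3, 7, 8} by direct elimination.
Consider where 3 can go in row 9.
(9,2) is out (column 2 already has a 3).
(9,4) is out (box 8 already has a 3).
(9,5) is out (column 5 already has a 3).
(9,8) is out (column 8 already has a 3).
So the only cell in row 9 that can hold 3 is (9,1).
Therefore (9,1) = 3.

3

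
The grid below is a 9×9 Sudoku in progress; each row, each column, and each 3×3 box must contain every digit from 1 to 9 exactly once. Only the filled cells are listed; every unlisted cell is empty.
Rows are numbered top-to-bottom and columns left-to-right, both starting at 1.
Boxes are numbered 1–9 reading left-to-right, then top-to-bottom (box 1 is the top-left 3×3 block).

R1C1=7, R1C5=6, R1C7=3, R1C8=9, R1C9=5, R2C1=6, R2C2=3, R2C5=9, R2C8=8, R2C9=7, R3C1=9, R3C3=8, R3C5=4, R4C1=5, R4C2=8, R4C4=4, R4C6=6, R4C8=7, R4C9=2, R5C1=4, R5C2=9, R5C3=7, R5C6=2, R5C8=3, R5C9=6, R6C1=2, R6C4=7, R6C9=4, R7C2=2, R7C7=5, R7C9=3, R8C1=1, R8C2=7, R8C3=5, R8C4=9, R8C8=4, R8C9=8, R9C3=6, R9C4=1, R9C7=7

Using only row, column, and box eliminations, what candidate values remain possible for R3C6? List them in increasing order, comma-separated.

Row 3 already contains {4, 8, 9}.
Column 6 already contains {2, 6}.
Its 3×3 block (box 2) already contains {4, 6, 9}.
Removing those from 1–9 leaves {1, 3, 5, 7} as the candidates for R3C6.

1,3,5,7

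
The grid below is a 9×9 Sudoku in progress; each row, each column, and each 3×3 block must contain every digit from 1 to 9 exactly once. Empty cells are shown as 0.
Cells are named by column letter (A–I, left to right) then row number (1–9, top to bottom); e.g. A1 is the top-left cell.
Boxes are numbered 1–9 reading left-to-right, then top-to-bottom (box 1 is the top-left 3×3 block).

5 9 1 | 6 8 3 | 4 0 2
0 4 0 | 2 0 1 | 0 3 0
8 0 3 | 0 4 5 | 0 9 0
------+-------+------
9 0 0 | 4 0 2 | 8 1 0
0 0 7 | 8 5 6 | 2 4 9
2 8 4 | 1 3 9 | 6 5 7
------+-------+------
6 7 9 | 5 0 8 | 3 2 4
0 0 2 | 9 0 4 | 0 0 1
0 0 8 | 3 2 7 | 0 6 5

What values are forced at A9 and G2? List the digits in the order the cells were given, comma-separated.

For A9:
  Consider where 4 can go in box 7.
  A8 is out (row 8 already has a 4).
  B8 is out (row 8 already has a 4).
  B9 is out (column B already has a 4).
  So the only cell in box 7 that can hold 4 is A9.
  So A9 = 4.
For G2:
  Consider where 5 can go in column G.
  G3 is out (row 3 already has a 5).
  G8 is out (box 9 already has a 5).
  G9 is out (row 9 already has a 5).
  So the only cell in column G that can hold 5 is G2.
  So G2 = 5.

4,5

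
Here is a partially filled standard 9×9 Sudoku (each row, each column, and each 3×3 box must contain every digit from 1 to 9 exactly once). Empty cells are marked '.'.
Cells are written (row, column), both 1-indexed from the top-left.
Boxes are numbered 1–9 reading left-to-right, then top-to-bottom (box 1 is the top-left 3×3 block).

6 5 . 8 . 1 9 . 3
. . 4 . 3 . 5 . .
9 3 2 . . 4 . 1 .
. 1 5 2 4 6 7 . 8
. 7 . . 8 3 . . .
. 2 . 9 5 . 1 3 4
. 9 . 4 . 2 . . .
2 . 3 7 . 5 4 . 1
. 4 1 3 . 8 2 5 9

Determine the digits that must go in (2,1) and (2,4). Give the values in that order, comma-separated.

1,6

For (2,1):
  Consider where 1 can go in column 1.
  (4,1) is out (row 4 already has a 1).
  (5,1) is out (box 4 already has a 1).
  (6,1) is out (row 6 already has a 1).
  (7,1) is out (box 7 already has a 1).
  (9,1) is out (row 9 already has a 1).
  So the only cell in column 1 that can hold 1 is (2,1).
  So (2,1) = 1.
For (2,4):
  Row 2 already contains {3, 4, 5}.
  Column 4 already contains {2, 3, 4, 7, 8, 9}.
  Its 3×3 block (box 2) already contains {1, 3, 4, 8}.
  The only value from 1–9 not eliminated is 6, so (2,4) = 6.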